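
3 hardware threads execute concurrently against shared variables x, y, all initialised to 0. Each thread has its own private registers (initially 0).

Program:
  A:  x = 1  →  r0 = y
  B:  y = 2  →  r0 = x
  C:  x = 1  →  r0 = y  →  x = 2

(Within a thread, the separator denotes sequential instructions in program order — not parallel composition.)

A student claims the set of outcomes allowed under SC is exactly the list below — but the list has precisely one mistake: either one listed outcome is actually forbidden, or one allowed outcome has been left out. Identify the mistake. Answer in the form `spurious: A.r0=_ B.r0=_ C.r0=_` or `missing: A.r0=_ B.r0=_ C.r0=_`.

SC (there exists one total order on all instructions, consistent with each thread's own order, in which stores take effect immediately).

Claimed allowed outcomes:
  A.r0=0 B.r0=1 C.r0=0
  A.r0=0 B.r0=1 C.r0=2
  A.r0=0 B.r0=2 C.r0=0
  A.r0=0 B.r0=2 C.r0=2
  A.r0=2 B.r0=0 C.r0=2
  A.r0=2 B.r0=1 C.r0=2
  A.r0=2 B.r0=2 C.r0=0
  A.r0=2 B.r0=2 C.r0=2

missing: A.r0=2 B.r0=1 C.r0=0

outcome vector order: (A.r0,B.r0,C.r0)
SC: 9 outcomes — {0/1/0, 0/1/2, 0/2/0, 0/2/2, 2/0/2, 2/1/0, 2/1/2, 2/2/0, 2/2/2}
SC∖claimed = {2/1/0}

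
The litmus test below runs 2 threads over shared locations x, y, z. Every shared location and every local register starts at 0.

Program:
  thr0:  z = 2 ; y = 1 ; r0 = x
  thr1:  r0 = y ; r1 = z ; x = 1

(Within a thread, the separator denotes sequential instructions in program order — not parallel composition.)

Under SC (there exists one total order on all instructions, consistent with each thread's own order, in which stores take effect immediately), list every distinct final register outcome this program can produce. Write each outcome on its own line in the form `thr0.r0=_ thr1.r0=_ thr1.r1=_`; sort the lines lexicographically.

outcome vector order: (thr0.r0,thr1.r0,thr1.r1)
|SC outcomes| = 6

thr0.r0=0 thr1.r0=0 thr1.r1=0
thr0.r0=0 thr1.r0=0 thr1.r1=2
thr0.r0=0 thr1.r0=1 thr1.r1=2
thr0.r0=1 thr1.r0=0 thr1.r1=0
thr0.r0=1 thr1.r0=0 thr1.r1=2
thr0.r0=1 thr1.r0=1 thr1.r1=2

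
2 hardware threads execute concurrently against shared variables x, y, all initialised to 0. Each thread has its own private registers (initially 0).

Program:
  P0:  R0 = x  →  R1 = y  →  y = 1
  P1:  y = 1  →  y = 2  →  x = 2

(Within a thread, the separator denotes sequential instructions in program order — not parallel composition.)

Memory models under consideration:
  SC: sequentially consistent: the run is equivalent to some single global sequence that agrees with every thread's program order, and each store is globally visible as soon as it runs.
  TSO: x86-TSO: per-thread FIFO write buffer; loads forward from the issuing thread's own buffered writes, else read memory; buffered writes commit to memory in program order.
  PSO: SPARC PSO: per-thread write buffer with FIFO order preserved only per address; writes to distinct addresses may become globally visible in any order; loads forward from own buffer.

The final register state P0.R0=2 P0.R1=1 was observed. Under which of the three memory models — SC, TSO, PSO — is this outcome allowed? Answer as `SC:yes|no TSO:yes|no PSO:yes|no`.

outcome vector order: (P0.R0,P0.R1)
under SC → <0 0>; <0 1>; <0 2>; <2 2>
under TSO → <0 0>; <0 1>; <0 2>; <2 2>
under PSO → <0 0>; <0 1>; <0 2>; <2 0>; <2 1>; <2 2>
target <2 1> ∈ {PSO}

SC:no TSO:no PSO:yes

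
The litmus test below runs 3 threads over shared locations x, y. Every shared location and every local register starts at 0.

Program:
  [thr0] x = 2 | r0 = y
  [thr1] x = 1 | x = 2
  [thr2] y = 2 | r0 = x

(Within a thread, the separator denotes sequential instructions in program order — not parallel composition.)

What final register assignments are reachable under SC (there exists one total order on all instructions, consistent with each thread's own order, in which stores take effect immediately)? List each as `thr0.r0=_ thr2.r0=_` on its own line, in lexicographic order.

thr0.r0=0 thr2.r0=1
thr0.r0=0 thr2.r0=2
thr0.r0=2 thr2.r0=0
thr0.r0=2 thr2.r0=1
thr0.r0=2 thr2.r0=2

outcome vector order: (thr0.r0,thr2.r0)
|SC outcomes| = 5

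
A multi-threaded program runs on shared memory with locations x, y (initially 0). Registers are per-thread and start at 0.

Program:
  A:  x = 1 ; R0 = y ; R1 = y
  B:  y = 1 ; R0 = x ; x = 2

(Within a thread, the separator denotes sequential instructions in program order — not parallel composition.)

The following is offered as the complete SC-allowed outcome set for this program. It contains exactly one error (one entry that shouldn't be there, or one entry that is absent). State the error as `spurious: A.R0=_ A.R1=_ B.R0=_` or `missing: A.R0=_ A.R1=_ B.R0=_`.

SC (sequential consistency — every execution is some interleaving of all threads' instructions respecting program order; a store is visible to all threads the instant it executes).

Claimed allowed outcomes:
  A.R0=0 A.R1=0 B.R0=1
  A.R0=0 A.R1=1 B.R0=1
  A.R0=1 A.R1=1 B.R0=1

outcome vector order: (A.R0,A.R1,B.R0)
SC: 4 outcomes — {0/0/1 0/1/1 1/1/0 1/1/1}
SC∖claimed = {1/1/0}

missing: A.R0=1 A.R1=1 B.R0=0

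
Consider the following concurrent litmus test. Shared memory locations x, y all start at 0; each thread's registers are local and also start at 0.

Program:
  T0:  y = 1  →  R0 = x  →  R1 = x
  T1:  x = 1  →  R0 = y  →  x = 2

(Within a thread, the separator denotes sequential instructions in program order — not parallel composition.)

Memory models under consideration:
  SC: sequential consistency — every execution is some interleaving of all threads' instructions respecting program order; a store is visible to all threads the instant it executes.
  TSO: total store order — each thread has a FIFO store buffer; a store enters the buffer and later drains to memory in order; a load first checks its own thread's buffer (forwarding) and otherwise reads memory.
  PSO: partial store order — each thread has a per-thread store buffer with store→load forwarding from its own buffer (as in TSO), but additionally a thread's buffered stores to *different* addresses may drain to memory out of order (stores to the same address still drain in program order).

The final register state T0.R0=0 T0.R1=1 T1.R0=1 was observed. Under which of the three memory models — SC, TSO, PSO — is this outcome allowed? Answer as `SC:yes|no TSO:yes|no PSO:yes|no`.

SC:yes TSO:yes PSO:yes

outcome vector order: (T0.R0,T0.R1,T1.R0)
SC (9): 001; 011; 021; 110; 111; 120; 121; 220; 221
TSO (12): 000; 001; 010; 011; 020; 021; 110; 111; 120; 121; 220; 221
PSO (12): 000; 001; 010; 011; 020; 021; 110; 111; 120; 121; 220; 221
target 011 ∈ {SC,TSO,PSO}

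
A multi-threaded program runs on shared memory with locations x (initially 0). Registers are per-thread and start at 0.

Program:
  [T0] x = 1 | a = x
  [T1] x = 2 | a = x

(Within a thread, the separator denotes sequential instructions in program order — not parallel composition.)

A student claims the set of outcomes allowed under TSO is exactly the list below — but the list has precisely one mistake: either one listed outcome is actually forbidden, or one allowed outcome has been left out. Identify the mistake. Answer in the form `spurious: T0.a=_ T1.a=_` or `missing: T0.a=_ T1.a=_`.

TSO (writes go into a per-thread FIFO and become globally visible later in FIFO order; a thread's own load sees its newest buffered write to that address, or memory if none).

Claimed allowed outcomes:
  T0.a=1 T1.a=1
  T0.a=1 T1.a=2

missing: T0.a=2 T1.a=2

outcome vector order: (T0.a,T1.a)
[TSO] allowed = {1/1 1/2 2/2}
TSO∖claimed = {2/2}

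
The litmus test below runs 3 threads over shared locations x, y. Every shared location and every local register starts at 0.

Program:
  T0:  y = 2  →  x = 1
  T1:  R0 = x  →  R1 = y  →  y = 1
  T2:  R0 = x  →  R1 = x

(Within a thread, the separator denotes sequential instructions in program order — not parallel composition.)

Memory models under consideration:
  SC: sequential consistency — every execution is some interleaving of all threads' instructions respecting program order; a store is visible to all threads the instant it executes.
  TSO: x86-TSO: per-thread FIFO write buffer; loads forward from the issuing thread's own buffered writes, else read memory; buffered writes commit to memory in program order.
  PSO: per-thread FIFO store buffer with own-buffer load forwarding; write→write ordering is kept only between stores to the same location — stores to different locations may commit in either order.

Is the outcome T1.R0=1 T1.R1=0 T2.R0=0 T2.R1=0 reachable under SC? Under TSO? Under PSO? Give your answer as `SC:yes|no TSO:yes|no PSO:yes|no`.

outcome vector order: (T1.R0,T1.R1,T2.R0,T2.R1)
SC: 9 outcomes — {(0,0,0,0); (0,0,0,1); (0,0,1,1); (0,2,0,0); (0,2,0,1); (0,2,1,1); (1,2,0,0); (1,2,0,1); (1,2,1,1)}
TSO: 9 outcomes — {(0,0,0,0); (0,0,0,1); (0,0,1,1); (0,2,0,0); (0,2,0,1); (0,2,1,1); (1,2,0,0); (1,2,0,1); (1,2,1,1)}
PSO: 12 outcomes — {(0,0,0,0); (0,0,0,1); (0,0,1,1); (0,2,0,0); (0,2,0,1); (0,2,1,1); (1,0,0,0); (1,0,0,1); (1,0,1,1); (1,2,0,0); (1,2,0,1); (1,2,1,1)}
target (1,0,0,0) ∈ {PSO}

SC:no TSO:no PSO:yes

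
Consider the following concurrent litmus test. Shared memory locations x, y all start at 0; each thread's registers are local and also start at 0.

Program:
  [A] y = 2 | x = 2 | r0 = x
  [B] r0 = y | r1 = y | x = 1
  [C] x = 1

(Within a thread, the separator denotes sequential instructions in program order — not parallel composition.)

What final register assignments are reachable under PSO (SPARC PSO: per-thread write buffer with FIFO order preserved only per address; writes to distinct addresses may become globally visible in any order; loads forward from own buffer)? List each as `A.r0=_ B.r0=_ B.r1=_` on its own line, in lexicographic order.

outcome vector order: (A.r0,B.r0,B.r1)
|PSO outcomes| = 6

A.r0=1 B.r0=0 B.r1=0
A.r0=1 B.r0=0 B.r1=2
A.r0=1 B.r0=2 B.r1=2
A.r0=2 B.r0=0 B.r1=0
A.r0=2 B.r0=0 B.r1=2
A.r0=2 B.r0=2 B.r1=2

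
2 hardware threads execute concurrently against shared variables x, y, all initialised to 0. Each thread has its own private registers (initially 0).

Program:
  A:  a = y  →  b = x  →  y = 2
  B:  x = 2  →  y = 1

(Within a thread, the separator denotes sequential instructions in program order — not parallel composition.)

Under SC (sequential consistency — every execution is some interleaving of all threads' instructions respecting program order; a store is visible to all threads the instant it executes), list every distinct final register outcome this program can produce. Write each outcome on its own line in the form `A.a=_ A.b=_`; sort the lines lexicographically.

A.a=0 A.b=0
A.a=0 A.b=2
A.a=1 A.b=2

outcome vector order: (A.a,A.b)
|SC outcomes| = 3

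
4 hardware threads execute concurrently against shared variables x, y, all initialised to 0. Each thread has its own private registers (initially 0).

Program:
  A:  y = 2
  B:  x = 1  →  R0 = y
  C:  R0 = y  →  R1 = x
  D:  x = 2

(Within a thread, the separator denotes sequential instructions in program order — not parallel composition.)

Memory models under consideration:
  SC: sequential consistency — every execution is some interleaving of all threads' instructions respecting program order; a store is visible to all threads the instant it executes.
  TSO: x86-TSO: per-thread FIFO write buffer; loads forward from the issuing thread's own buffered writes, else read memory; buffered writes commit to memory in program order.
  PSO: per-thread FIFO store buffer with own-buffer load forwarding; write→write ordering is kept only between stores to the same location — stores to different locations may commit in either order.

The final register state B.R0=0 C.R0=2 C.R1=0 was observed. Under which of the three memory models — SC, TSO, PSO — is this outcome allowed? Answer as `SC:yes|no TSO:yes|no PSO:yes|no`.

SC:no TSO:yes PSO:yes

outcome vector order: (B.R0,C.R0,C.R1)
[SC] allowed = {(0,0,0), (0,0,1), (0,0,2), (0,2,1), (0,2,2), (2,0,0), (2,0,1), (2,0,2), (2,2,0), (2,2,1), (2,2,2)}
[TSO] allowed = {(0,0,0), (0,0,1), (0,0,2), (0,2,0), (0,2,1), (0,2,2), (2,0,0), (2,0,1), (2,0,2), (2,2,0), (2,2,1), (2,2,2)}
[PSO] allowed = {(0,0,0), (0,0,1), (0,0,2), (0,2,0), (0,2,1), (0,2,2), (2,0,0), (2,0,1), (2,0,2), (2,2,0), (2,2,1), (2,2,2)}
target (0,2,0) ∈ {TSO,PSO}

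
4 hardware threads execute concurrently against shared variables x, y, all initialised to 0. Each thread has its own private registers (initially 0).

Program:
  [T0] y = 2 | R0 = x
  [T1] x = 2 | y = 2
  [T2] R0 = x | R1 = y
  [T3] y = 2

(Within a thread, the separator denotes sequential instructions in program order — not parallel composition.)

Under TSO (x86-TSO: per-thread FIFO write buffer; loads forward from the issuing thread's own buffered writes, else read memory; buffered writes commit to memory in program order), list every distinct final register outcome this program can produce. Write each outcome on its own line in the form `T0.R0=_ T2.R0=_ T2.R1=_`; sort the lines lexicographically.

T0.R0=0 T2.R0=0 T2.R1=0
T0.R0=0 T2.R0=0 T2.R1=2
T0.R0=0 T2.R0=2 T2.R1=0
T0.R0=0 T2.R0=2 T2.R1=2
T0.R0=2 T2.R0=0 T2.R1=0
T0.R0=2 T2.R0=0 T2.R1=2
T0.R0=2 T2.R0=2 T2.R1=0
T0.R0=2 T2.R0=2 T2.R1=2

outcome vector order: (T0.R0,T2.R0,T2.R1)
|TSO outcomes| = 8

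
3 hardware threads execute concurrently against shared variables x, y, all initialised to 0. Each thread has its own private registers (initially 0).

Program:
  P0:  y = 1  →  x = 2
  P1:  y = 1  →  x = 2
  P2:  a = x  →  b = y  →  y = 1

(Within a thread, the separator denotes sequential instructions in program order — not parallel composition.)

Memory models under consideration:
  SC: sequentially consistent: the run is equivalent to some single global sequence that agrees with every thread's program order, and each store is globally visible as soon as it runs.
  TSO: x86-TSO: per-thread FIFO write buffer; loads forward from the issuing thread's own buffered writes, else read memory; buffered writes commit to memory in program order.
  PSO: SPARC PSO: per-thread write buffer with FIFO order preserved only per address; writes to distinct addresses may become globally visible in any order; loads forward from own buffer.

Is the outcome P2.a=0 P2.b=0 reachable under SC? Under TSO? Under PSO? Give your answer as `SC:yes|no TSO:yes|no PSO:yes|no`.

outcome vector order: (P2.a,P2.b)
under SC → <0 0> <0 1> <2 1>
under TSO → <0 0> <0 1> <2 1>
under PSO → <0 0> <0 1> <2 0> <2 1>
target <0 0> ∈ {SC,TSO,PSO}

SC:yes TSO:yes PSO:yes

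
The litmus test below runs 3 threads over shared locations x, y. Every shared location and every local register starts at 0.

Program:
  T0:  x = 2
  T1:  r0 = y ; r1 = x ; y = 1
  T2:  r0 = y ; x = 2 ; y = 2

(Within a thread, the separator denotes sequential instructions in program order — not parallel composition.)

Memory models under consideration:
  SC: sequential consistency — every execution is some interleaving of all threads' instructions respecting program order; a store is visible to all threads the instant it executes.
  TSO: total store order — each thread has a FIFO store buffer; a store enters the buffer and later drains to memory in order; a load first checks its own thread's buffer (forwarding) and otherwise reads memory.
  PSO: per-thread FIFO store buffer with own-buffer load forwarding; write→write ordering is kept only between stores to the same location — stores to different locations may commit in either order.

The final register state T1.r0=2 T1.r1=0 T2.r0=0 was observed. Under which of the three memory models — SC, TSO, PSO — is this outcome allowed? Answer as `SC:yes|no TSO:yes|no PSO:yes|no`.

outcome vector order: (T1.r0,T1.r1,T2.r0)
SC (5): 000; 001; 020; 021; 220
TSO (5): 000; 001; 020; 021; 220
PSO (6): 000; 001; 020; 021; 200; 220
target 200 ∈ {PSO}

SC:no TSO:no PSO:yes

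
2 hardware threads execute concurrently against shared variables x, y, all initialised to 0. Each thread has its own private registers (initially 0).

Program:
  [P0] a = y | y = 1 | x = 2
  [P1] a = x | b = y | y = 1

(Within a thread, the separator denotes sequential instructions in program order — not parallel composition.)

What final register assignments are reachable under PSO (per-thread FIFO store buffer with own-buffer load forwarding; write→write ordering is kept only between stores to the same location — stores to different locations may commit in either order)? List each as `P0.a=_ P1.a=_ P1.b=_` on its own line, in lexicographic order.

outcome vector order: (P0.a,P1.a,P1.b)
|PSO outcomes| = 5

P0.a=0 P1.a=0 P1.b=0
P0.a=0 P1.a=0 P1.b=1
P0.a=0 P1.a=2 P1.b=0
P0.a=0 P1.a=2 P1.b=1
P0.a=1 P1.a=0 P1.b=0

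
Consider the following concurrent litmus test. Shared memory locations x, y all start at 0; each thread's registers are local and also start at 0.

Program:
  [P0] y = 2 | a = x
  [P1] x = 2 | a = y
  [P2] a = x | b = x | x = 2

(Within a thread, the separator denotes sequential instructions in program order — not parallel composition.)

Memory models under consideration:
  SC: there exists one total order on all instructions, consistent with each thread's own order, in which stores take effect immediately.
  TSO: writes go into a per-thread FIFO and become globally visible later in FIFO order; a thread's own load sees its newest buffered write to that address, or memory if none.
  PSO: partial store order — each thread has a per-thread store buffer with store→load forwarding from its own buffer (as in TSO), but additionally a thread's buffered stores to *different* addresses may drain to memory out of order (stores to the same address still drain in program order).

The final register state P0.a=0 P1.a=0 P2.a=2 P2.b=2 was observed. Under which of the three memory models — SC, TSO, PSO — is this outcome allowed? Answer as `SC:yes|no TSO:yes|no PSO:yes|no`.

outcome vector order: (P0.a,P1.a,P2.a,P2.b)
SC (9): 0200, 0202, 0222, 2000, 2002, 2022, 2200, 2202, 2222
TSO (12): 0000, 0002, 0022, 0200, 0202, 0222, 2000, 2002, 2022, 2200, 2202, 2222
PSO (12): 0000, 0002, 0022, 0200, 0202, 0222, 2000, 2002, 2022, 2200, 2202, 2222
target 0022 ∈ {TSO,PSO}

SC:no TSO:yes PSO:yes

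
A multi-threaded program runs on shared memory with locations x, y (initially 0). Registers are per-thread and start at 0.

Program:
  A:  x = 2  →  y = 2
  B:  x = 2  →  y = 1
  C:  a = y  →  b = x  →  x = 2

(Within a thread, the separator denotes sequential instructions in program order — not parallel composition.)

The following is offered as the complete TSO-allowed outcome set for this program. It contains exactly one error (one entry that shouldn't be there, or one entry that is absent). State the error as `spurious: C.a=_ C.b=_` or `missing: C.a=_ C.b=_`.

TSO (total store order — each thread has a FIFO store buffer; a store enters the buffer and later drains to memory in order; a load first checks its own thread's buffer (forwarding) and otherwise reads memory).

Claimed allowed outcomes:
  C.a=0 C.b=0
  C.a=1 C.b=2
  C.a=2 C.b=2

outcome vector order: (C.a,C.b)
TSO (4): 00 02 12 22
TSO∖claimed = {02}

missing: C.a=0 C.b=2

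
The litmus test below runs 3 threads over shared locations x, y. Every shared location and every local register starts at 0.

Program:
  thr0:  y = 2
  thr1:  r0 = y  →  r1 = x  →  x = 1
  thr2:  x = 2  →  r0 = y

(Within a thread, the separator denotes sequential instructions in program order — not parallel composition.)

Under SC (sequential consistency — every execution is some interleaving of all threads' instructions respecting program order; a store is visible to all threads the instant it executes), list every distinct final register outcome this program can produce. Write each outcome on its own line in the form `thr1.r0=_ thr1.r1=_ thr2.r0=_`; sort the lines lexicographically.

thr1.r0=0 thr1.r1=0 thr2.r0=0
thr1.r0=0 thr1.r1=0 thr2.r0=2
thr1.r0=0 thr1.r1=2 thr2.r0=0
thr1.r0=0 thr1.r1=2 thr2.r0=2
thr1.r0=2 thr1.r1=0 thr2.r0=2
thr1.r0=2 thr1.r1=2 thr2.r0=0
thr1.r0=2 thr1.r1=2 thr2.r0=2

outcome vector order: (thr1.r0,thr1.r1,thr2.r0)
|SC outcomes| = 7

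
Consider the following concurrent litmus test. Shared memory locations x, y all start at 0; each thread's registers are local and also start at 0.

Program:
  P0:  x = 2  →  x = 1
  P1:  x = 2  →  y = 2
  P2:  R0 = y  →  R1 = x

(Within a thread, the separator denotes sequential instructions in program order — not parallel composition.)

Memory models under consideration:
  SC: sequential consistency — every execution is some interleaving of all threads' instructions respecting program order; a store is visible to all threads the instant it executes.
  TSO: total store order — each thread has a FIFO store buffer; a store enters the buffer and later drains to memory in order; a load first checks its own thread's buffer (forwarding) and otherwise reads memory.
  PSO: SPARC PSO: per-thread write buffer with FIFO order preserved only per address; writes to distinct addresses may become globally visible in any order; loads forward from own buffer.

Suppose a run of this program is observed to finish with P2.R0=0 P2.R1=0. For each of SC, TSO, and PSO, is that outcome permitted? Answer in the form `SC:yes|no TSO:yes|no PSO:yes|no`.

SC:yes TSO:yes PSO:yes

outcome vector order: (P2.R0,P2.R1)
[SC] allowed = {(0,0), (0,1), (0,2), (2,1), (2,2)}
[TSO] allowed = {(0,0), (0,1), (0,2), (2,1), (2,2)}
[PSO] allowed = {(0,0), (0,1), (0,2), (2,0), (2,1), (2,2)}
target (0,0) ∈ {SC,TSO,PSO}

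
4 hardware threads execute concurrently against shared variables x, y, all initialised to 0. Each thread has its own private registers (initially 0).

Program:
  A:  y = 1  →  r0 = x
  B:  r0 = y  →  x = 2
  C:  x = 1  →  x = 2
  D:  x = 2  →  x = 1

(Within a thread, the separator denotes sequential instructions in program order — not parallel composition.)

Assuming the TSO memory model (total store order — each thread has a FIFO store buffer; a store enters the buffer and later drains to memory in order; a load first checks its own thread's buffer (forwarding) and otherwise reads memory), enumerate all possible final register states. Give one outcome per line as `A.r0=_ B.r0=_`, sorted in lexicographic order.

A.r0=0 B.r0=0
A.r0=0 B.r0=1
A.r0=1 B.r0=0
A.r0=1 B.r0=1
A.r0=2 B.r0=0
A.r0=2 B.r0=1

outcome vector order: (A.r0,B.r0)
|TSO outcomes| = 6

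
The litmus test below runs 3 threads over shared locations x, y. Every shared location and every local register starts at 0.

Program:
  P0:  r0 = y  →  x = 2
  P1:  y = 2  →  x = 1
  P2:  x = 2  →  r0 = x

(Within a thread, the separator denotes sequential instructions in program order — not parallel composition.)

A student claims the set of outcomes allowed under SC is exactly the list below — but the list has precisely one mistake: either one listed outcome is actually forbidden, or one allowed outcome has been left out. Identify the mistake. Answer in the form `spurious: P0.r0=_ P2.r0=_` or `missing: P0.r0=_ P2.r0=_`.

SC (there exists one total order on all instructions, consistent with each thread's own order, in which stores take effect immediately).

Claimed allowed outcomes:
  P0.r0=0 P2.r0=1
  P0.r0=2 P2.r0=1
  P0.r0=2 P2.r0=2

missing: P0.r0=0 P2.r0=2

outcome vector order: (P0.r0,P2.r0)
SC: 4 outcomes — {01, 02, 21, 22}
SC∖claimed = {02}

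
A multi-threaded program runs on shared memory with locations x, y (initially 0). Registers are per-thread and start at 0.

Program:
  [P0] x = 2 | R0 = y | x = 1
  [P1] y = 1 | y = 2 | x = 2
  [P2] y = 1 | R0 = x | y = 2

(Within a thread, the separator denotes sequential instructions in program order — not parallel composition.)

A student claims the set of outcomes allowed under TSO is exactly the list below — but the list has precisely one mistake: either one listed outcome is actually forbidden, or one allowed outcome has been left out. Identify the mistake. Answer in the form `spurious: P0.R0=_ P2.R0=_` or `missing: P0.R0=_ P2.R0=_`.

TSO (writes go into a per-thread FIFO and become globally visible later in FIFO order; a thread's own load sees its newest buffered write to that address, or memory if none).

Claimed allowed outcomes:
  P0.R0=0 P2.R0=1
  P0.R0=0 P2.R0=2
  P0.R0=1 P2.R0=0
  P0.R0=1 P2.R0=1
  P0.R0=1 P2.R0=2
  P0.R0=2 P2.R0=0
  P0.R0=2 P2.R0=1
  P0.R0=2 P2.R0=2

missing: P0.R0=0 P2.R0=0

outcome vector order: (P0.R0,P2.R0)
TSO: 9 outcomes — {(0,0) (0,1) (0,2) (1,0) (1,1) (1,2) (2,0) (2,1) (2,2)}
TSO∖claimed = {(0,0)}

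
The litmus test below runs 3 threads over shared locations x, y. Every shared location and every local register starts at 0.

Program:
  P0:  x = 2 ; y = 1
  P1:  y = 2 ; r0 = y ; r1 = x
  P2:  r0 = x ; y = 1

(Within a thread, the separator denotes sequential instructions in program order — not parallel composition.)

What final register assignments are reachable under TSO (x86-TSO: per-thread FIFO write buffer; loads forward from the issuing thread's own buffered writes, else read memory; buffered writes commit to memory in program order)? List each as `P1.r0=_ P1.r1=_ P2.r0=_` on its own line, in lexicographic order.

P1.r0=1 P1.r1=0 P2.r0=0
P1.r0=1 P1.r1=2 P2.r0=0
P1.r0=1 P1.r1=2 P2.r0=2
P1.r0=2 P1.r1=0 P2.r0=0
P1.r0=2 P1.r1=0 P2.r0=2
P1.r0=2 P1.r1=2 P2.r0=0
P1.r0=2 P1.r1=2 P2.r0=2

outcome vector order: (P1.r0,P1.r1,P2.r0)
|TSO outcomes| = 7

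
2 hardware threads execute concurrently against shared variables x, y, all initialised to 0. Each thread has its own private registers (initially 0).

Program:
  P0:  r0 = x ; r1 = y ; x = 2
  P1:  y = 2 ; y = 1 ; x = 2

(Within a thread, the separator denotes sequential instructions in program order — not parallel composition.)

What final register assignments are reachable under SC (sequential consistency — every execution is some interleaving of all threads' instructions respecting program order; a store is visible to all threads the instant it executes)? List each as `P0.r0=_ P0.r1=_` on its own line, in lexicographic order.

P0.r0=0 P0.r1=0
P0.r0=0 P0.r1=1
P0.r0=0 P0.r1=2
P0.r0=2 P0.r1=1

outcome vector order: (P0.r0,P0.r1)
|SC outcomes| = 4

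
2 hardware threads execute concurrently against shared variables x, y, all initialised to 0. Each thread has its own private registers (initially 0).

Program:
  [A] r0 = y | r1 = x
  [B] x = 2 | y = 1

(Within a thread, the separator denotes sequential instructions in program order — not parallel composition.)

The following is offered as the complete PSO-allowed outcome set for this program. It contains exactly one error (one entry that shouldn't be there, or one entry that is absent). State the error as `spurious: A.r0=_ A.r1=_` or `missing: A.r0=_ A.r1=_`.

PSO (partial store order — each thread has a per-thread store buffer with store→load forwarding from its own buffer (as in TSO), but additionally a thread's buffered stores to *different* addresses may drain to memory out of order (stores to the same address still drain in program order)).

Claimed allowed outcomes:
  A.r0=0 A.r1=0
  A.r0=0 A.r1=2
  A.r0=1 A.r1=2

outcome vector order: (A.r0,A.r1)
[PSO] allowed = {<0 0>, <0 2>, <1 0>, <1 2>}
PSO∖claimed = {<1 0>}

missing: A.r0=1 A.r1=0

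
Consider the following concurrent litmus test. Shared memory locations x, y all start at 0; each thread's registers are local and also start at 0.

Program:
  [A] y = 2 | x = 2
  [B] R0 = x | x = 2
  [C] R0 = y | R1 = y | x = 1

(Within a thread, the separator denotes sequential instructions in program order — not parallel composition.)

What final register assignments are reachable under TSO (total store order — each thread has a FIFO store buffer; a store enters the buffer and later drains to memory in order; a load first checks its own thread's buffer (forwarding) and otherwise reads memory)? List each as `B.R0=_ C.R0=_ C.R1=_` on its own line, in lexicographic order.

B.R0=0 C.R0=0 C.R1=0
B.R0=0 C.R0=0 C.R1=2
B.R0=0 C.R0=2 C.R1=2
B.R0=1 C.R0=0 C.R1=0
B.R0=1 C.R0=0 C.R1=2
B.R0=1 C.R0=2 C.R1=2
B.R0=2 C.R0=0 C.R1=0
B.R0=2 C.R0=0 C.R1=2
B.R0=2 C.R0=2 C.R1=2

outcome vector order: (B.R0,C.R0,C.R1)
|TSO outcomes| = 9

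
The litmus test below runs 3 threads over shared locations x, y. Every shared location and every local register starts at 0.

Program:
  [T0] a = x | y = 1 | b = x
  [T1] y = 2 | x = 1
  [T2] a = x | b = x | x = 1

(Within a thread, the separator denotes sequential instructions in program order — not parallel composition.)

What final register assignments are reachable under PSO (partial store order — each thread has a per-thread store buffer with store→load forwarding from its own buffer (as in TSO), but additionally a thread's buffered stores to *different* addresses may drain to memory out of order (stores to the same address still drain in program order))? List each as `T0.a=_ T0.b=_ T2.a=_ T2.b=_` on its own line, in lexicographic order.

outcome vector order: (T0.a,T0.b,T2.a,T2.b)
|PSO outcomes| = 9

T0.a=0 T0.b=0 T2.a=0 T2.b=0
T0.a=0 T0.b=0 T2.a=0 T2.b=1
T0.a=0 T0.b=0 T2.a=1 T2.b=1
T0.a=0 T0.b=1 T2.a=0 T2.b=0
T0.a=0 T0.b=1 T2.a=0 T2.b=1
T0.a=0 T0.b=1 T2.a=1 T2.b=1
T0.a=1 T0.b=1 T2.a=0 T2.b=0
T0.a=1 T0.b=1 T2.a=0 T2.b=1
T0.a=1 T0.b=1 T2.a=1 T2.b=1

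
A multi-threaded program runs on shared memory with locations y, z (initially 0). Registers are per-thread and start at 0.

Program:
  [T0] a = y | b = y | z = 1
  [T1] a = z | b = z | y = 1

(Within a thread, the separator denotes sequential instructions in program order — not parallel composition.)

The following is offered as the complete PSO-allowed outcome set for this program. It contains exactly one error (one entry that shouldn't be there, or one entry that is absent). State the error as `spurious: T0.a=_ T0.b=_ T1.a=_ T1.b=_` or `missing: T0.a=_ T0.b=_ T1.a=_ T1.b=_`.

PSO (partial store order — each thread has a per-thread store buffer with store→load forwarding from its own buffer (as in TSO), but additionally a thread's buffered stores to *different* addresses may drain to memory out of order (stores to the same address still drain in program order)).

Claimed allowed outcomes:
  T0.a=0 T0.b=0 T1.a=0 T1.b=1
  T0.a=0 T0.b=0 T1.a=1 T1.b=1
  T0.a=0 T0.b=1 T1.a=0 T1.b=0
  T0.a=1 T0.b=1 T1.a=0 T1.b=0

missing: T0.a=0 T0.b=0 T1.a=0 T1.b=0

outcome vector order: (T0.a,T0.b,T1.a,T1.b)
PSO: 5 outcomes — {<0 0 0 0>, <0 0 0 1>, <0 0 1 1>, <0 1 0 0>, <1 1 0 0>}
PSO∖claimed = {<0 0 0 0>}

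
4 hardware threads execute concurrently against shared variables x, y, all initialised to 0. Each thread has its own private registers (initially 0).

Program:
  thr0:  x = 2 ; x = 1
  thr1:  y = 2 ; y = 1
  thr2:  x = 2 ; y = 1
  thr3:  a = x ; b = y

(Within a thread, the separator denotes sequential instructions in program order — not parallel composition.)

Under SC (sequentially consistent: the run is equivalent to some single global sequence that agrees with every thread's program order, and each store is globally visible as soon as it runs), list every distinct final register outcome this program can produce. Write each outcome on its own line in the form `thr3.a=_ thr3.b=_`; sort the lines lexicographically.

thr3.a=0 thr3.b=0
thr3.a=0 thr3.b=1
thr3.a=0 thr3.b=2
thr3.a=1 thr3.b=0
thr3.a=1 thr3.b=1
thr3.a=1 thr3.b=2
thr3.a=2 thr3.b=0
thr3.a=2 thr3.b=1
thr3.a=2 thr3.b=2

outcome vector order: (thr3.a,thr3.b)
|SC outcomes| = 9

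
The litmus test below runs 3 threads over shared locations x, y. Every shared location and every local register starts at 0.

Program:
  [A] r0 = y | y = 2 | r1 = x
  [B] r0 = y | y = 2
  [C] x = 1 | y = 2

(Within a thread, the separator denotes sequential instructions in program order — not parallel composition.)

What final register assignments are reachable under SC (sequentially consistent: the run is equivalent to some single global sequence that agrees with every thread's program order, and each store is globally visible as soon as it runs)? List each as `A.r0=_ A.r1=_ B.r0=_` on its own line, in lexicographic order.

A.r0=0 A.r1=0 B.r0=0
A.r0=0 A.r1=0 B.r0=2
A.r0=0 A.r1=1 B.r0=0
A.r0=0 A.r1=1 B.r0=2
A.r0=2 A.r1=0 B.r0=0
A.r0=2 A.r1=1 B.r0=0
A.r0=2 A.r1=1 B.r0=2

outcome vector order: (A.r0,A.r1,B.r0)
|SC outcomes| = 7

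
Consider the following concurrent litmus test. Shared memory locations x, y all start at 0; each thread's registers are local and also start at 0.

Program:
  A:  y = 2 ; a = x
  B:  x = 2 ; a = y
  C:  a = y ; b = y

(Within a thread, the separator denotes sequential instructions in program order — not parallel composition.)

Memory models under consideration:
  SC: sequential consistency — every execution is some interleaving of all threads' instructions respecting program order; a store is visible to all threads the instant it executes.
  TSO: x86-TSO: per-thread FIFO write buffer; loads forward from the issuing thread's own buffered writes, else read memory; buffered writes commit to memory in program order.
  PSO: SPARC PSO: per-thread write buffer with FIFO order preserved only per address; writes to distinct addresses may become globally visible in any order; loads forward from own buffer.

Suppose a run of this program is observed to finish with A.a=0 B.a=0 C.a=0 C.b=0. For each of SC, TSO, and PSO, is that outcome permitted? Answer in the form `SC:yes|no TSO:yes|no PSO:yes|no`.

outcome vector order: (A.a,B.a,C.a,C.b)
under SC → 0200 0202 0222 2000 2002 2022 2200 2202 2222
under TSO → 0000 0002 0022 0200 0202 0222 2000 2002 2022 2200 2202 2222
under PSO → 0000 0002 0022 0200 0202 0222 2000 2002 2022 2200 2202 2222
target 0000 ∈ {TSO,PSO}

SC:no TSO:yes PSO:yes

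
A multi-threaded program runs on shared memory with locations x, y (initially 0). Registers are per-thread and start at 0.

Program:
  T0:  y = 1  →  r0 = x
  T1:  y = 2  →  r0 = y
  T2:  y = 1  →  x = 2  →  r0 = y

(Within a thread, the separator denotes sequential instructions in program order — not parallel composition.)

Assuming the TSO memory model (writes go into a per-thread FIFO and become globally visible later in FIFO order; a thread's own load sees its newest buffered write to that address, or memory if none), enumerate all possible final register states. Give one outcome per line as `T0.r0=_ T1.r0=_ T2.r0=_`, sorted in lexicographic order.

T0.r0=0 T1.r0=1 T2.r0=1
T0.r0=0 T1.r0=1 T2.r0=2
T0.r0=0 T1.r0=2 T2.r0=1
T0.r0=0 T1.r0=2 T2.r0=2
T0.r0=2 T1.r0=1 T2.r0=1
T0.r0=2 T1.r0=1 T2.r0=2
T0.r0=2 T1.r0=2 T2.r0=1
T0.r0=2 T1.r0=2 T2.r0=2

outcome vector order: (T0.r0,T1.r0,T2.r0)
|TSO outcomes| = 8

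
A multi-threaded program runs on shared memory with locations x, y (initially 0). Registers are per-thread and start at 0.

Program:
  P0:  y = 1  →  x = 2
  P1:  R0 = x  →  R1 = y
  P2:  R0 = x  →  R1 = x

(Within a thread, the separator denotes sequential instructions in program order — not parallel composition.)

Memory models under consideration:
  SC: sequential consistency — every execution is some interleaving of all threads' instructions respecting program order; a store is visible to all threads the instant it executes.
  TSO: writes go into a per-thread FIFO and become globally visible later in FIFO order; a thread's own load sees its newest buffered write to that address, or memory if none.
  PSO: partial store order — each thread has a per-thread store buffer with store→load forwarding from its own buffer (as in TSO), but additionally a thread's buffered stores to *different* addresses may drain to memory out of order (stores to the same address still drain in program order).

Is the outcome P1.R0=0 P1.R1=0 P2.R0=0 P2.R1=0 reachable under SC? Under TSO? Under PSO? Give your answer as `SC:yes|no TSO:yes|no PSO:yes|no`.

outcome vector order: (P1.R0,P1.R1,P2.R0,P2.R1)
under SC → 0000 0002 0022 0100 0102 0122 2100 2102 2122
under TSO → 0000 0002 0022 0100 0102 0122 2100 2102 2122
under PSO → 0000 0002 0022 0100 0102 0122 2000 2002 2022 2100 2102 2122
target 0000 ∈ {SC,TSO,PSO}

SC:yes TSO:yes PSO:yes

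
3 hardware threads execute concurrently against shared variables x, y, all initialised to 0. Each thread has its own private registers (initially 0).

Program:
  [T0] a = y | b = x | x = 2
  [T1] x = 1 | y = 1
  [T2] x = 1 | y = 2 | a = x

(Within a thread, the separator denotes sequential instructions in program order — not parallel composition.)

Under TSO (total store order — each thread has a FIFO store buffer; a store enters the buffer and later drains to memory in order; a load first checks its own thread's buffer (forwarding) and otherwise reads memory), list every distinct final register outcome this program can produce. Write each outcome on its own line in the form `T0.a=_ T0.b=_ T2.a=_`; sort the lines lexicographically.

T0.a=0 T0.b=0 T2.a=1
T0.a=0 T0.b=0 T2.a=2
T0.a=0 T0.b=1 T2.a=1
T0.a=0 T0.b=1 T2.a=2
T0.a=1 T0.b=1 T2.a=1
T0.a=1 T0.b=1 T2.a=2
T0.a=2 T0.b=1 T2.a=1
T0.a=2 T0.b=1 T2.a=2

outcome vector order: (T0.a,T0.b,T2.a)
|TSO outcomes| = 8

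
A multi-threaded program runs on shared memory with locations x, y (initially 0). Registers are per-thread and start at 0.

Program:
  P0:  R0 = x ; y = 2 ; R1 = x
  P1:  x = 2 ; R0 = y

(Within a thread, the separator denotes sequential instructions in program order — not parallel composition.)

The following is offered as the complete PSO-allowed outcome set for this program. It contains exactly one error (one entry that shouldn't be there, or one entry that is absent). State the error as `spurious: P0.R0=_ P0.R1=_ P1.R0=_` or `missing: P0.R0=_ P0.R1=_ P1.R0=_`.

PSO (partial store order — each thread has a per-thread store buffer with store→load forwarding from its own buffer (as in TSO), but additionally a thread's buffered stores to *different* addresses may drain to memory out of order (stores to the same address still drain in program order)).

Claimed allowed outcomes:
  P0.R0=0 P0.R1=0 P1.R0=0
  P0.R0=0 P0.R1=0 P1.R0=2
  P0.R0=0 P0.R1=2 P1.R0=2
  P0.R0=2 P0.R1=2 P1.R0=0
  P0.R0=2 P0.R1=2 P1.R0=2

outcome vector order: (P0.R0,P0.R1,P1.R0)
under PSO → <0 0 0>; <0 0 2>; <0 2 0>; <0 2 2>; <2 2 0>; <2 2 2>
PSO∖claimed = {<0 2 0>}

missing: P0.R0=0 P0.R1=2 P1.R0=0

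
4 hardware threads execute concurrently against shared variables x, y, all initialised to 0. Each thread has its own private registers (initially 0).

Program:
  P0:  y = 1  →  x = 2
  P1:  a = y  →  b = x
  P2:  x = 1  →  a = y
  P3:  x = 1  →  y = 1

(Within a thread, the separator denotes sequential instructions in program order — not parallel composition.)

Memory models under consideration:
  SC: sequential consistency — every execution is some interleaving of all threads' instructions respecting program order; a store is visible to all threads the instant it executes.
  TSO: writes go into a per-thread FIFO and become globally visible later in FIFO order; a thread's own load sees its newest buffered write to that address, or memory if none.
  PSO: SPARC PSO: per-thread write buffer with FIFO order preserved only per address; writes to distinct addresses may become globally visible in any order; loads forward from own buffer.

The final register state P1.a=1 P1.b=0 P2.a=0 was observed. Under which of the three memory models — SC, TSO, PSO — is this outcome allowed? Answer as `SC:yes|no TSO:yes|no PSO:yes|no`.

SC:no TSO:yes PSO:yes

outcome vector order: (P1.a,P1.b,P2.a)
under SC → 0/0/0, 0/0/1, 0/1/0, 0/1/1, 0/2/0, 0/2/1, 1/0/1, 1/1/0, 1/1/1, 1/2/0, 1/2/1
under TSO → 0/0/0, 0/0/1, 0/1/0, 0/1/1, 0/2/0, 0/2/1, 1/0/0, 1/0/1, 1/1/0, 1/1/1, 1/2/0, 1/2/1
under PSO → 0/0/0, 0/0/1, 0/1/0, 0/1/1, 0/2/0, 0/2/1, 1/0/0, 1/0/1, 1/1/0, 1/1/1, 1/2/0, 1/2/1
target 1/0/0 ∈ {TSO,PSO}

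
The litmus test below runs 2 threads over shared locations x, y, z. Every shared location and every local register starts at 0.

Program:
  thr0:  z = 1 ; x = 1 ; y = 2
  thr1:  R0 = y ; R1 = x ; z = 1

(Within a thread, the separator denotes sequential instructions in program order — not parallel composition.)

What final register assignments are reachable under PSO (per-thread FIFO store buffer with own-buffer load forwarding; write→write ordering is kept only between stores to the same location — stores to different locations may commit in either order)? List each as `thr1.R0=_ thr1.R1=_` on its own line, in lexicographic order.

outcome vector order: (thr1.R0,thr1.R1)
|PSO outcomes| = 4

thr1.R0=0 thr1.R1=0
thr1.R0=0 thr1.R1=1
thr1.R0=2 thr1.R1=0
thr1.R0=2 thr1.R1=1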